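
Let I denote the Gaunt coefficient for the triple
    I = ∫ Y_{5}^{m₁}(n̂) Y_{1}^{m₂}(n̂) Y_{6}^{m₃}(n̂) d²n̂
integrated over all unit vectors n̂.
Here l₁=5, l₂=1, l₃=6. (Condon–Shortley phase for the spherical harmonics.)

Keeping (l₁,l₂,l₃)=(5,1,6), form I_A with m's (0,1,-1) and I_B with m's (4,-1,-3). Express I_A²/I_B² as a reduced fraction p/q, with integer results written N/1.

7/1

Same 5,1,6: normalisation and zero-m 3j drop out of the ratio.
A: Δ: 0! 10! 2! / 13! → 1/858; sum: t=0:+1/28800 = 1/28800; 3j²(5 1 6; 0 1 -1) = Δ·Π!·Σ² = 7/286  (sign -1)
B: Δ: 0! 10! 2! / 13! → 1/858; sum: t=0:+1/725760 = 1/725760; 3j²(5 1 6; 4 -1 -3) = Δ·Π!·Σ² = 1/286  (sign -1)
I_A²/I_B² = (7/286)/(1/286) = 7/1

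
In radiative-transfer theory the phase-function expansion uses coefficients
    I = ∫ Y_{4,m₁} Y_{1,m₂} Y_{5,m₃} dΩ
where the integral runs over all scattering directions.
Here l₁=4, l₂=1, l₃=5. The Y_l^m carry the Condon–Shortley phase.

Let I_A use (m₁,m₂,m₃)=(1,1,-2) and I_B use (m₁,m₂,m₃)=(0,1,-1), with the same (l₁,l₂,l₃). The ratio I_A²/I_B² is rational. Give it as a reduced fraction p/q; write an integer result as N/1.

7/5

Same 4,1,5: normalisation and zero-m 3j drop out of the ratio.
A: Δ: 0! 8! 2! / 11! → 1/495; sum: t=0:+1/1440 = 1/1440; 3j²(4 1 5; 1 1 -2) = Δ·Π!·Σ² = 7/165  (sign -1)
B: Δ: 0! 8! 2! / 11! → 1/495; sum: t=0:+1/1152 = 1/1152; 3j²(4 1 5; 0 1 -1) = Δ·Π!·Σ² = 1/33  (sign +1)
I_A²/I_B² = (7/165)/(1/33) = 7/5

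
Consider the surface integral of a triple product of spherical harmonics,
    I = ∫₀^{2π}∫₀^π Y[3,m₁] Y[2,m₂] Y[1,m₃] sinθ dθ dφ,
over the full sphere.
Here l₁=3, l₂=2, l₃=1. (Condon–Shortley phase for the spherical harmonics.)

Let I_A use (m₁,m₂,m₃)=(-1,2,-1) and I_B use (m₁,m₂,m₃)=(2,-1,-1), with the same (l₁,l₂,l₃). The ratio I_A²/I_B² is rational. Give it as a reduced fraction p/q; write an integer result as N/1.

1/10

Same 3,2,1: normalisation and zero-m 3j drop out of the ratio.
A: Δ: 4! 2! 0! / 7! → 1/105; sum: t=4:+1/48 = 1/48; 3j²(3 2 1; -1 2 -1) = Δ·Π!·Σ² = 1/105  (sign +1)
B: Δ: 4! 2! 0! / 7! → 1/105; sum: t=1:−1/12 = -1/12; 3j²(3 2 1; 2 -1 -1) = Δ·Π!·Σ² = 2/21  (sign -1)
I_A²/I_B² = (1/105)/(2/21) = 1/10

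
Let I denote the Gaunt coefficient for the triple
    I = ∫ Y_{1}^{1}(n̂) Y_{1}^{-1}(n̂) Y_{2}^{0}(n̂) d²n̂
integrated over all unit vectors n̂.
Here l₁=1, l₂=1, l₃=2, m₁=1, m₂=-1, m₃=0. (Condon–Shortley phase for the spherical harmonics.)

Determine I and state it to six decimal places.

m-sum 0 ✓  L=4 even ✓  0≤2≤2 ✓
Π(2lᵢ+1) = 3×3×5 = 45
triangle coeff Δ(1,1,2) = 1/30
Σ_t [0,0]: t=0:+1/1 = 1/1
(3j)²=2/15 [(1 1 2; 0 0 0)], sign=+1
Σ_t [0,0]: t=0:+1/4 = 1/4
(3j)²=1/30 [(1 1 2; 1 -1 0)], sign=+1
⇒ 4πI² = 1/5
I = (+1)√(1/5/(4π)) = 0.12615663

0.126157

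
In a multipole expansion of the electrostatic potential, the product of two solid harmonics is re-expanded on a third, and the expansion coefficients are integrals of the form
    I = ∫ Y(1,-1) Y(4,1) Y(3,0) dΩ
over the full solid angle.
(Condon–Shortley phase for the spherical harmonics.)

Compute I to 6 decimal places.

-0.194664

m-sum 0 ✓  L=8 even ✓  3≤3≤5 ✓
Π(2lᵢ+1) = 3×9×7 = 189
triangle coeff Δ(1,4,3) = 1/252
Σ_t [1,1]: t=1:−1/36 = -1/36
(3j)²=4/63 [(1 4 3; 0 0 0)], sign=+1
Σ_t [2,2]: t=2:+1/72 = 1/72
(3j)²=5/126 [(1 4 3; -1 1 0)], sign=-1
⇒ 4πI² = 10/21
I = (-1)√(10/21/(4π)) = -0.19466390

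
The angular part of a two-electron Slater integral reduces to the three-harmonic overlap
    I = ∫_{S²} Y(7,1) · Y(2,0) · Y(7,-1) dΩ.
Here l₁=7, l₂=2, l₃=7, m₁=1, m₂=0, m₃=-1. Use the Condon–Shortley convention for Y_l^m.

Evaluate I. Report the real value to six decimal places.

m-sum 0 ✓  L=16 even ✓  5≤7≤9 ✓
Π(2lᵢ+1) = 15×5×15 = 1125
triangle coeff Δ(7,2,7) = 1/185640
Σ_t [0,2]: t=0:+1/2419200 t=1:−1/518400 t=2:+1/2419200 = -1/907200
(3j)²=56/3315 [(7 2 7; 0 0 0)], sign=+1
Σ_t [0,2]: t=0:+1/2073600 t=1:−1/604800 t=2:+1/3870720 = -53/58060800
(3j)²=2809/185640 [(7 2 7; 1 0 -1)], sign=-1
⇒ 4πI² = 14045/48841
I = (-1)√(14045/48841/(4π)) = -0.15127378

-0.151274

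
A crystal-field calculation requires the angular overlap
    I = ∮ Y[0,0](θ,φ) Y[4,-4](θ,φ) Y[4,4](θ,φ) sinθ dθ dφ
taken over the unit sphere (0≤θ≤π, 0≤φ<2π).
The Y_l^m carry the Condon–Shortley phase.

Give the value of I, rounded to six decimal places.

Rules hold: Σm=0, L=8 even, 4≤4≤4.
N = 1·9·9 = 81
Δ = 0!·0!·8!/9! = 1/9
Racah Σ t=0..0: t=0:+1/576 = 1/576
⇒ 3j(0 4 4; 0 0 0)² = 1/9, sgn +1
Racah Σ t=0..0: t=0:+1/40320 = 1/40320
⇒ 3j(0 4 4; 0 -4 4)² = 1/9, sgn +1
4πI² = N·(3j₀)²·(3jₘ)² = 1/1
I = +1·√(1/4π) = 0.28209479

0.282095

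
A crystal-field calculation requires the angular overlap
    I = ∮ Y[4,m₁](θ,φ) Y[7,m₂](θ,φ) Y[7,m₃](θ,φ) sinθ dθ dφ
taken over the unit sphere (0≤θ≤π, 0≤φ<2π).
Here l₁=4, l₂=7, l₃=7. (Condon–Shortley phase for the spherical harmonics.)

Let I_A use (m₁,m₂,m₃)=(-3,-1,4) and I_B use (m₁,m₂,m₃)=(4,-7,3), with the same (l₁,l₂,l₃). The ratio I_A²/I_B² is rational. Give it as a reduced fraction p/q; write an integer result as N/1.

l's match ⇒ only the (l;m) 3-j factors differ between A and B.
A: triangle coeff Δ(4,7,7) = 1/58198140; Σ_t [3,4]: t=3:−1/4354560 t=4:+1/11612160 = -1/6967296; (3j)²=625/50388 [(4 7 7; -3 -1 4)], sign=+1
B: triangle coeff Δ(4,7,7) = 1/58198140; Σ_t [0,0]: t=0:+1/2090188800 = 1/2090188800; (3j)²=7/5814 [(4 7 7; 4 -7 3)], sign=+1
I_A²/I_B² = (625/50388)/(7/5814) = 1875/182

1875/182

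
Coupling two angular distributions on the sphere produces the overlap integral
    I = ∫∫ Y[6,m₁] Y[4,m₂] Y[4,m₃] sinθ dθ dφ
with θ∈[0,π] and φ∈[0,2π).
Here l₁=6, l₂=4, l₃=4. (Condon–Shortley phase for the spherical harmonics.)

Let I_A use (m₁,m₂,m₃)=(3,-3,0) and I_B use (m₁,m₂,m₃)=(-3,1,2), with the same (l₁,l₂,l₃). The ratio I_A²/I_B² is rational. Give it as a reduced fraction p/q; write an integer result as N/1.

10/7

Same 6,4,4: normalisation and zero-m 3j drop out of the ratio.
A: Δ: 6! 6! 2! / 15! → 1/1261260; sum: t=0:+1/25920 t=1:−1/11520 = -1/20736; 3j²(6 4 4; 3 -3 0) = Δ·Π!·Σ² = 5/429  (sign -1)
B: Δ: 6! 6! 2! / 15! → 1/1261260; sum: t=3:−1/51840 t=4:+1/5760 t=5:−1/11520 = 7/103680; 3j²(6 4 4; -3 1 2) = Δ·Π!·Σ² = 7/858  (sign +1)
I_A²/I_B² = (5/429)/(7/858) = 10/7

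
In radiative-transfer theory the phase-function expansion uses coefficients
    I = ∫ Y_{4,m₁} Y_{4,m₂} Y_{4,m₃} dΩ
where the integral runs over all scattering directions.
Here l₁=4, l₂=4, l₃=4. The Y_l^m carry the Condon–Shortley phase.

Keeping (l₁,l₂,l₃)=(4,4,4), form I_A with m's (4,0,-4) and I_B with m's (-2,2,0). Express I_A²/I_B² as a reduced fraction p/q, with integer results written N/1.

196/121

Same 4,4,4: normalisation and zero-m 3j drop out of the ratio.
A: Δ: 4! 4! 4! / 13! → 1/450450; sum: t=0:+1/13824 = 1/13824; 3j²(4 4 4; 4 0 -4) = Δ·Π!·Σ² = 14/1287  (sign +1)
B: Δ: 4! 4! 4! / 13! → 1/450450; sum: t=2:+1/2304 t=3:−1/216 t=4:+1/384 = -11/6912; 3j²(4 4 4; -2 2 0) = Δ·Π!·Σ² = 11/1638  (sign -1)
I_A²/I_B² = (14/1287)/(11/1638) = 196/121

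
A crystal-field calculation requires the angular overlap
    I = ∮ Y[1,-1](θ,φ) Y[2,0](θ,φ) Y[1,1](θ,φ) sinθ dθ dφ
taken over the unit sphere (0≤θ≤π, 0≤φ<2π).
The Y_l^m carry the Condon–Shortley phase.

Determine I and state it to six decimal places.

m-sum 0 ✓  L=4 even ✓  1≤1≤3 ✓
Π(2lᵢ+1) = 3×5×3 = 45
triangle coeff Δ(1,2,1) = 1/30
Σ_t [1,1]: t=1:−1/1 = -1/1
(3j)²=2/15 [(1 2 1; 0 0 0)], sign=+1
Σ_t [2,2]: t=2:+1/4 = 1/4
(3j)²=1/30 [(1 2 1; -1 0 1)], sign=+1
⇒ 4πI² = 1/5
I = (+1)√(1/5/(4π)) = 0.12615663

0.126157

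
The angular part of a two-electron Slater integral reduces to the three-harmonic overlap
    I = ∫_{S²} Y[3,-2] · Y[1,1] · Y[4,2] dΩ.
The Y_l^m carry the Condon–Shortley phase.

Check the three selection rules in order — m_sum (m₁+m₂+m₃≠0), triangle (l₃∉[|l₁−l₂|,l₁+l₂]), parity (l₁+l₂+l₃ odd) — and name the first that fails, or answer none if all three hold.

m₁+m₂+m₃ = -2 + 1 + 2 = 1  ✗
triangle: |3−1|=2 ≤ l₃=4 ≤ 3+1=4
parity: l₁+l₂+l₃ = 8 is even

m_sum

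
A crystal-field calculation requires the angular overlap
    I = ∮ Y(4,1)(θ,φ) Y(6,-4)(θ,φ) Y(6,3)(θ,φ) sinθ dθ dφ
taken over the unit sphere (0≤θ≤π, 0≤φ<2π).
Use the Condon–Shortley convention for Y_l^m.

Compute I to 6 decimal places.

Rules hold: Σm=0, L=16 even, 2≤6≤10.
N = 9·13·13 = 1521
Δ = 4!·4!·8!/17! = 1/15315300
Racah Σ t=0..4: t=0:+1/829440 t=1:−1/25920 t=2:+1/9216 t=3:−1/25920 t=4:+1/829440 = 7/207360
⇒ 3j(4 6 6; 0 0 0)² = 28/2431, sgn +1
Racah Σ t=0..2: t=0:+1/207360 t=1:−1/120960 t=2:+1/967680 = -1/414720
⇒ 3j(4 6 6; 1 -4 3)² = 21/4862, sgn +1
4πI² = N·(3j₀)²·(3jₘ)² = 2646/34969
I = +1·√(0.075667/4π) = 0.07759762

0.077598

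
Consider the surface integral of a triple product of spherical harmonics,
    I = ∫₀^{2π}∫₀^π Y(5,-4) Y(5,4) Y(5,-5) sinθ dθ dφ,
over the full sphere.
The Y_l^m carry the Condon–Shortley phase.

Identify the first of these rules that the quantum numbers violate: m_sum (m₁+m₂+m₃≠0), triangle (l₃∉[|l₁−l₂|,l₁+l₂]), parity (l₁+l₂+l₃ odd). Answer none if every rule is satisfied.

m_sum

Σmᵢ = -5  ✗
l₃∈[|l₁−l₂|,l₁+l₂]=[0,10], have l₃=5
Σlᵢ = 15 ⇒ odd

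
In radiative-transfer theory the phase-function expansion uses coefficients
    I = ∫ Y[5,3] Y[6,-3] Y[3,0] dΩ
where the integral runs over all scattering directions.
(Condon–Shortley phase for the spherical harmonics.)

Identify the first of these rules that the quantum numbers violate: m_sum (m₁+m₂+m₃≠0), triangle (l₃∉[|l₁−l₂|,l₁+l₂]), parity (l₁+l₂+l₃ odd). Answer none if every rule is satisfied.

none

m₁+m₂+m₃ = 3 − 3 + 0 = 0  ✓
triangle: |5−6|=1 ≤ l₃=3 ≤ 5+6=11  ✓
parity: l₁+l₂+l₃ = 14 is even  ✓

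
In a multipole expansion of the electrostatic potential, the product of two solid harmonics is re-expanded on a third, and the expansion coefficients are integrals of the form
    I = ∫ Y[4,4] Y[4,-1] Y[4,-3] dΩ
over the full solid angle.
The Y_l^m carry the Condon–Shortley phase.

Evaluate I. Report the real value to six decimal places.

m-sum 0 ✓  L=12 even ✓  0≤4≤8 ✓
Π(2lᵢ+1) = 9×9×9 = 729
triangle coeff Δ(4,4,4) = 1/450450
Σ_t [0,4]: t=0:+1/13824 t=1:−1/216 t=2:+1/64 t=3:−1/216 t=4:+1/13824 = 5/768
(3j)²=18/1001 [(4 4 4; 0 0 0)], sign=+1
Σ_t [0,0]: t=0:+1/3456 = 1/3456
(3j)²=35/1287 [(4 4 4; 4 -1 -3)], sign=-1
⇒ 4πI² = 7290/20449
I = (-1)√(7290/20449/(4π)) = -0.16843130

-0.168431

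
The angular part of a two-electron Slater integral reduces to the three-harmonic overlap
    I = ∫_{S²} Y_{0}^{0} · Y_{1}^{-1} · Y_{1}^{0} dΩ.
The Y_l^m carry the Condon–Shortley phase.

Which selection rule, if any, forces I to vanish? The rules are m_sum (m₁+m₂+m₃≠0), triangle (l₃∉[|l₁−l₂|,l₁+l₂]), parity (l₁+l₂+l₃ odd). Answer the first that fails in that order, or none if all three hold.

m_sum

m₁+m₂+m₃ = 0 − 1 + 0 = -1  ✗
triangle: |0−1|=1 ≤ l₃=1 ≤ 0+1=1
parity: l₁+l₂+l₃ = 2 is even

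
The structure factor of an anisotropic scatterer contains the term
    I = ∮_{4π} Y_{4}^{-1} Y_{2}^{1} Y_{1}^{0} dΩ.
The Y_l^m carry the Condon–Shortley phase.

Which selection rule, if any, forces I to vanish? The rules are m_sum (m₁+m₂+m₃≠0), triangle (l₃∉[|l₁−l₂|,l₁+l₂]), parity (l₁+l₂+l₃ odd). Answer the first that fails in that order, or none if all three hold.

azimuthal sum: -1 + 1 + 0 = 0  ✓
2 ≤ 1 ≤ 6 (triangle on l)  ✗
L = 4 + 2 + 1 = 7 (odd)

triangle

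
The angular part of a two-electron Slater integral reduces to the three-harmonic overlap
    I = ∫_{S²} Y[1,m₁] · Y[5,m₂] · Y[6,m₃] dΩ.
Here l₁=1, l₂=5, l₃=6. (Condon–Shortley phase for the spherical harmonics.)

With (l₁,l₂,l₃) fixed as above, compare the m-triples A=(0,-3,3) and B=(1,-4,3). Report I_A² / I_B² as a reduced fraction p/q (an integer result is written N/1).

l's match ⇒ only the (l;m) 3-j factors differ between A and B.
A: triangle coeff Δ(1,5,6) = 1/858; Σ_t [0,0]: t=0:+1/80640 = 1/80640; (3j)²=9/286 [(1 5 6; 0 -3 3)], sign=-1
B: triangle coeff Δ(1,5,6) = 1/858; Σ_t [0,0]: t=0:+1/725760 = 1/725760; (3j)²=1/286 [(1 5 6; 1 -4 3)], sign=-1
I_A²/I_B² = (9/286)/(1/286) = 9/1

9/1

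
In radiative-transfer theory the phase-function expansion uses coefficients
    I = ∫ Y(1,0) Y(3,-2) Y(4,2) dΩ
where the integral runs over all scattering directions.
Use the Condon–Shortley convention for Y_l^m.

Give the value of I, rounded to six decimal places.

0.213244

Checks pass: Σm=0; 8 even; l₃=4∈[2,4].
(2·1+1)(2·3+1)(2·4+1) = 189
Δ: 0! 2! 6! / 9! → 1/252
sum: t=0:+1/36 = 1/36
3j²(1 3 4; 0 0 0) = Δ·Π!·Σ² = 4/63  (sign +1)
sum: t=0:+1/120 = 1/120
3j²(1 3 4; 0 -2 2) = Δ·Π!·Σ² = 1/21  (sign +1)
combine: 4πI² = 189·4/63·1/21 = 4/7
take √, sign +1: I = 0.21324362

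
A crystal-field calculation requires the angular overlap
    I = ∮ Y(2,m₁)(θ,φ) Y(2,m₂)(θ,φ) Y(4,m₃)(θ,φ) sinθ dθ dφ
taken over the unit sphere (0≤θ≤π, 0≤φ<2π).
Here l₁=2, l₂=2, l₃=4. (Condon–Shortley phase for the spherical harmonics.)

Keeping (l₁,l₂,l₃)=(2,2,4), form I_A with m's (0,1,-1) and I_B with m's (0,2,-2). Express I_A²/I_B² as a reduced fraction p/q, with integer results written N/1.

2/1

l's match ⇒ only the (l;m) 3-j factors differ between A and B.
A: triangle coeff Δ(2,2,4) = 1/630; Σ_t [0,0]: t=0:+1/24 = 1/24; (3j)²=1/21 [(2 2 4; 0 1 -1)], sign=-1
B: triangle coeff Δ(2,2,4) = 1/630; Σ_t [0,0]: t=0:+1/96 = 1/96; (3j)²=1/42 [(2 2 4; 0 2 -2)], sign=+1
I_A²/I_B² = (1/21)/(1/42) = 2/1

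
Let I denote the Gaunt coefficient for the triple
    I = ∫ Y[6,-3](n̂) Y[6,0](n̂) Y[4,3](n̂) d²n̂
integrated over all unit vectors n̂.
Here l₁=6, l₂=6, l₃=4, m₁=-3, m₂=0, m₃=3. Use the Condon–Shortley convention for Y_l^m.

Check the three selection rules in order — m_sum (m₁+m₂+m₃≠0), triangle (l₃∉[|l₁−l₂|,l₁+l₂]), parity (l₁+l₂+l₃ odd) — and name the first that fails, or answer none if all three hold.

Σmᵢ = 0  ✓
l₃∈[|l₁−l₂|,l₁+l₂]=[0,12], have l₃=4  ✓
Σlᵢ = 16 ⇒ even  ✓

none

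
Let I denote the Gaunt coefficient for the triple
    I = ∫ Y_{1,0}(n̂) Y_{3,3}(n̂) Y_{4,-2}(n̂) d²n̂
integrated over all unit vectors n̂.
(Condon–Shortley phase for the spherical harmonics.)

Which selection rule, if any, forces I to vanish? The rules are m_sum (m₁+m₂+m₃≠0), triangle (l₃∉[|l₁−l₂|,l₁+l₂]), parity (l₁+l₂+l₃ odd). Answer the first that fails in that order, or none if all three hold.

m_sum

azimuthal sum: 0 + 3 − 2 = 1  ✗
2 ≤ 4 ≤ 4 (triangle on l)
L = 1 + 3 + 4 = 8 (even)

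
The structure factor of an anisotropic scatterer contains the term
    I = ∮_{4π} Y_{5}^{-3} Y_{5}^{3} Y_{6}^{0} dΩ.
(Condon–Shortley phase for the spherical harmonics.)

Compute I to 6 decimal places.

Rules hold: Σm=0, L=16 even, 0≤6≤10.
N = 11·11·13 = 1573
Δ = 4!·6!·6!/17! = 1/28588560
Racah Σ t=0..4: t=0:+1/345600 t=1:−1/13824 t=2:+1/5184 t=3:−1/13824 t=4:+1/345600 = 7/129600
⇒ 3j(5 5 6; 0 0 0)² = 80/7293, sgn +1
Racah Σ t=2..4: t=2:+1/2073600 t=3:−1/86400 t=4:+1/55296 = 29/4147200
⇒ 3j(5 5 6; -3 3 0)² = 841/145860, sgn +1
4πI² = N·(3j₀)²·(3jₘ)² = 3364/33813
I = +1·√(0.0994884/4π) = 0.08897771

0.088978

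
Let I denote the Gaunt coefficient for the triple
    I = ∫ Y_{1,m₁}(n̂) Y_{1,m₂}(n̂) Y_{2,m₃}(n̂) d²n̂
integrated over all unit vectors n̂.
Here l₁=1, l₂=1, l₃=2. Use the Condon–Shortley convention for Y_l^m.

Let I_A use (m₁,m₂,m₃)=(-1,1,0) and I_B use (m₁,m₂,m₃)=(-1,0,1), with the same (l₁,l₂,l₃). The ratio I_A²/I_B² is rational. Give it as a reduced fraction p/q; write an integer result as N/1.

l's match ⇒ only the (l;m) 3-j factors differ between A and B.
A: triangle coeff Δ(1,1,2) = 1/30; Σ_t [0,0]: t=0:+1/4 = 1/4; (3j)²=1/30 [(1 1 2; -1 1 0)], sign=+1
B: triangle coeff Δ(1,1,2) = 1/30; Σ_t [0,0]: t=0:+1/2 = 1/2; (3j)²=1/10 [(1 1 2; -1 0 1)], sign=-1
I_A²/I_B² = (1/30)/(1/10) = 1/3

1/3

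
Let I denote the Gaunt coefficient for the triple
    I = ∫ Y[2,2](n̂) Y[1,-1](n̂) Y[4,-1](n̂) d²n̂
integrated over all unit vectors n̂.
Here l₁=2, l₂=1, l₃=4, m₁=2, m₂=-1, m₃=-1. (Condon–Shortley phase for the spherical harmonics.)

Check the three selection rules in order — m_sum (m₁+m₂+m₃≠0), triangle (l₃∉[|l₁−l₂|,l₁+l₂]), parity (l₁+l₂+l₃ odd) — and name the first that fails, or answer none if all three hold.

azimuthal sum: 2 − 1 − 1 = 0  ✓
1 ≤ 4 ≤ 3 (triangle on l)  ✗
L = 2 + 1 + 4 = 7 (odd)

triangle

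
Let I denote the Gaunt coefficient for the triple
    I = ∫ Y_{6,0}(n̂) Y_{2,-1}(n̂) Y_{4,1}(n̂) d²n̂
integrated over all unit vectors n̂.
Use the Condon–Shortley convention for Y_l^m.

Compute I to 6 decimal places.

Checks pass: Σm=0; 12 even; l₃=4∈[4,8].
(2·6+1)(2·2+1)(2·4+1) = 585
Δ: 4! 8! 0! / 13! → 1/6435
sum: t=2:+1/2304 = 1/2304
3j²(6 2 4; 0 0 0) = Δ·Π!·Σ² = 5/143  (sign +1)
sum: t=1:−1/4320 = -1/4320
3j²(6 2 4; 0 -1 1) = Δ·Π!·Σ² = 8/429  (sign +1)
combine: 4πI² = 585·5/143·8/429 = 600/1573
take √, sign +1: I = 0.17422334

0.174223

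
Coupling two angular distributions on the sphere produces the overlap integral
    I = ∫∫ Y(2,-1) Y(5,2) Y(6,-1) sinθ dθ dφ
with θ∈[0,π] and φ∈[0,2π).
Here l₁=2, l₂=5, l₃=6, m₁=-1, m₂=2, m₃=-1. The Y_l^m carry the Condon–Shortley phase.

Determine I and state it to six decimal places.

Σlᵢ=13 odd — θ-integrand is odd under cosθ→−cosθ; I=0

0.000000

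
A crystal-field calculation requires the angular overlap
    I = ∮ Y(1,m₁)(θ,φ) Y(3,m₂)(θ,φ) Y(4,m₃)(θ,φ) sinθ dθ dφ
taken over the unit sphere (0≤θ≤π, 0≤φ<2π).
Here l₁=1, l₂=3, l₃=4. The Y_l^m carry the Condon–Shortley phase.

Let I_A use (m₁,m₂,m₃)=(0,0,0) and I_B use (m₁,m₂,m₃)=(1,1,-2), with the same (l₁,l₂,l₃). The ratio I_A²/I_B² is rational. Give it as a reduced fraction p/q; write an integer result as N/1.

16/15

Shared (l₁,l₂,l₃)=(1,3,4): N and (l;000)² cancel in I_A²/I_B².
A: Δ = 0!·2!·6!/9! = 1/252; Racah Σ t=0..0: t=0:+1/36 = 1/36; ⇒ 3j(1 3 4; 0 0 0)² = 4/63, sgn +1
B: Δ = 0!·2!·6!/9! = 1/252; Racah Σ t=0..0: t=0:+1/96 = 1/96; ⇒ 3j(1 3 4; 1 1 -2)² = 5/84, sgn +1
I_A²/I_B² = (4/63)/(5/84) = 16/15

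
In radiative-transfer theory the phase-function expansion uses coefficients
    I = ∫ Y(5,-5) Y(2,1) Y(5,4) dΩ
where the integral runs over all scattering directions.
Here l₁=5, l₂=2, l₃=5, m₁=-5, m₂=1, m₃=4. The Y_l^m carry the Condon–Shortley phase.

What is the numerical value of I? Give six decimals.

-0.187924

m-sum 0 ✓  L=12 even ✓  3≤5≤7 ✓
Π(2lᵢ+1) = 11×5×11 = 605
triangle coeff Δ(5,2,5) = 1/38610
Σ_t [0,2]: t=0:+1/2880 t=1:−1/576 t=2:+1/2880 = -1/960
(3j)²=10/429 [(5 2 5; 0 0 0)], sign=+1
Σ_t [2,2]: t=2:+1/80640 = 1/80640
(3j)²=9/286 [(5 2 5; -5 1 4)], sign=-1
⇒ 4πI² = 75/169
I = (-1)√(75/169/(4π)) = -0.18792404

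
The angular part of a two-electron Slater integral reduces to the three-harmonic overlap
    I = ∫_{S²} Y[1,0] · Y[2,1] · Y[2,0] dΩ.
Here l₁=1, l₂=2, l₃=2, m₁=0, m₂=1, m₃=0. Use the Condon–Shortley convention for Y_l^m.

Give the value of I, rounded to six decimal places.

m-sum = 0 + 1 + 0 = 1 ≠ 0 ⇒ I = 0

0.000000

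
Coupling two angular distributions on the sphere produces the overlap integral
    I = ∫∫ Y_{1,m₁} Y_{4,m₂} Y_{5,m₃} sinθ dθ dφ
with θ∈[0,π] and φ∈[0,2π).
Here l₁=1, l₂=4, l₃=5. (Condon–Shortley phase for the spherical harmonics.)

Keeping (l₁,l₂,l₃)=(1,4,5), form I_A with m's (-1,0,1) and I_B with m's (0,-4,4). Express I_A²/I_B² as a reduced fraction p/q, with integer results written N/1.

5/3

l's match ⇒ only the (l;m) 3-j factors differ between A and B.
A: triangle coeff Δ(1,4,5) = 1/495; Σ_t [0,0]: t=0:+1/1152 = 1/1152; (3j)²=1/33 [(1 4 5; -1 0 1)], sign=+1
B: triangle coeff Δ(1,4,5) = 1/495; Σ_t [0,0]: t=0:+1/40320 = 1/40320; (3j)²=1/55 [(1 4 5; 0 -4 4)], sign=-1
I_A²/I_B² = (1/33)/(1/55) = 5/3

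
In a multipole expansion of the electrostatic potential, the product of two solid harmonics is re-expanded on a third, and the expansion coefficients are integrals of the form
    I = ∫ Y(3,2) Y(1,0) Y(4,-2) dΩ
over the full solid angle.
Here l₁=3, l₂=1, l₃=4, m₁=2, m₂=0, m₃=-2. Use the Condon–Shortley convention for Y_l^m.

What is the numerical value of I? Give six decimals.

Checks pass: Σm=0; 8 even; l₃=4∈[2,4].
(2·3+1)(2·1+1)(2·4+1) = 189
Δ: 0! 6! 2! / 9! → 1/252
sum: t=0:+1/36 = 1/36
3j²(3 1 4; 0 0 0) = Δ·Π!·Σ² = 4/63  (sign +1)
sum: t=0:+1/120 = 1/120
3j²(3 1 4; 2 0 -2) = Δ·Π!·Σ² = 1/21  (sign +1)
combine: 4πI² = 189·4/63·1/21 = 4/7
take √, sign +1: I = 0.21324362

0.213244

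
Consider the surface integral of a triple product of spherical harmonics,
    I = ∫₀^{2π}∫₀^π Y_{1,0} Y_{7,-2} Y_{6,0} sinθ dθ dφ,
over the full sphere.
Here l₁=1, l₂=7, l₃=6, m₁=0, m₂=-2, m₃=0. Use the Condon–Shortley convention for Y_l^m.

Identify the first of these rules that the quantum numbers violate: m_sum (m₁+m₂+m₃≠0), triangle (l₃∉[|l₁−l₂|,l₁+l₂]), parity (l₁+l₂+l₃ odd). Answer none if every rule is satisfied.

m₁+m₂+m₃ = 0 − 2 + 0 = -2  ✗
triangle: |1−7|=6 ≤ l₃=6 ≤ 1+7=8
parity: l₁+l₂+l₃ = 14 is even

m_sum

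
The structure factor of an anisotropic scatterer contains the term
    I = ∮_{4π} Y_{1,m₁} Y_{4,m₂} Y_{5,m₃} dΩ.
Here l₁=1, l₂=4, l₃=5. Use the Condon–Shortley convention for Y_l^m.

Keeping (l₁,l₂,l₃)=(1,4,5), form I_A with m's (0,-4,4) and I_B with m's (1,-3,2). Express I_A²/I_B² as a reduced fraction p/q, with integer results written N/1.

3/1

Same 1,4,5: normalisation and zero-m 3j drop out of the ratio.
A: Δ: 0! 2! 8! / 11! → 1/495; sum: t=0:+1/40320 = 1/40320; 3j²(1 4 5; 0 -4 4) = Δ·Π!·Σ² = 1/55  (sign -1)
B: Δ: 0! 2! 8! / 11! → 1/495; sum: t=0:+1/10080 = 1/10080; 3j²(1 4 5; 1 -3 2) = Δ·Π!·Σ² = 1/165  (sign -1)
I_A²/I_B² = (1/55)/(1/165) = 3/1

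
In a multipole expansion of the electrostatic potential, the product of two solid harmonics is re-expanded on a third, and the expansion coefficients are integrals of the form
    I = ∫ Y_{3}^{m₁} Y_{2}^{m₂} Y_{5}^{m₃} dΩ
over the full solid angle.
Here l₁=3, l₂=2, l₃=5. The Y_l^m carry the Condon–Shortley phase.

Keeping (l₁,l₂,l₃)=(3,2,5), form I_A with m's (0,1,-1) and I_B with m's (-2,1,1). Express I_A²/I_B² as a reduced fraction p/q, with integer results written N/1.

Same 3,2,5: normalisation and zero-m 3j drop out of the ratio.
A: Δ: 0! 6! 4! / 11! → 1/2310; sum: t=0:+1/216 = 1/216; 3j²(3 2 5; 0 1 -1) = Δ·Π!·Σ² = 8/231  (sign +1)
B: Δ: 0! 6! 4! / 11! → 1/2310; sum: t=0:+1/720 = 1/720; 3j²(3 2 5; -2 1 1) = Δ·Π!·Σ² = 4/385  (sign +1)
I_A²/I_B² = (8/231)/(4/385) = 10/3

10/3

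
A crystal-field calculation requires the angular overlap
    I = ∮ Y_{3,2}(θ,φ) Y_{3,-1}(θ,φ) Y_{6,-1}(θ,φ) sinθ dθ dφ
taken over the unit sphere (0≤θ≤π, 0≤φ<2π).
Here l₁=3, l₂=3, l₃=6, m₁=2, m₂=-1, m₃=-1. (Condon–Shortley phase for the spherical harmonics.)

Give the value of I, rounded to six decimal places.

-0.121471

m-sum 0 ✓  L=12 even ✓  0≤6≤6 ✓
Π(2lᵢ+1) = 7×7×13 = 637
triangle coeff Δ(3,3,6) = 1/12012
Σ_t [0,0]: t=0:+1/1296 = 1/1296
(3j)²=100/3003 [(3 3 6; 0 0 0)], sign=+1
Σ_t [0,0]: t=0:+1/5760 = 1/5760
(3j)²=5/572 [(3 3 6; 2 -1 -1)], sign=-1
⇒ 4πI² = 875/4719
I = (-1)√(875/4719/(4π)) = -0.12147142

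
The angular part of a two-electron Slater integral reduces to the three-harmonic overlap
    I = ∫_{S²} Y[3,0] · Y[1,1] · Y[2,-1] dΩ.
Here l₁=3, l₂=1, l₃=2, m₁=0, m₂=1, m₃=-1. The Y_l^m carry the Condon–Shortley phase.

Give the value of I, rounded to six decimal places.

0.143048

Checks pass: Σm=0; 6 even; l₃=2∈[2,4].
(2·3+1)(2·1+1)(2·2+1) = 105
Δ: 2! 4! 0! / 7! → 1/105
sum: t=1:−1/4 = -1/4
3j²(3 1 2; 0 0 0) = Δ·Π!·Σ² = 3/35  (sign -1)
sum: t=2:+1/12 = 1/12
3j²(3 1 2; 0 1 -1) = Δ·Π!·Σ² = 1/35  (sign -1)
combine: 4πI² = 105·3/35·1/35 = 9/35
take √, sign +1: I = 0.14304817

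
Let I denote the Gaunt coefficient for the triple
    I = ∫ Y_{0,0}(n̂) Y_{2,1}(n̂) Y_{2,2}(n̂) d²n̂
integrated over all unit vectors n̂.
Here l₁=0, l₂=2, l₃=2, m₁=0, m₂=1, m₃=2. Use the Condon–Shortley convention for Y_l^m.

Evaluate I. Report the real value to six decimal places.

m-sum = 0 + 1 + 2 = 3 ≠ 0 ⇒ I = 0

0.000000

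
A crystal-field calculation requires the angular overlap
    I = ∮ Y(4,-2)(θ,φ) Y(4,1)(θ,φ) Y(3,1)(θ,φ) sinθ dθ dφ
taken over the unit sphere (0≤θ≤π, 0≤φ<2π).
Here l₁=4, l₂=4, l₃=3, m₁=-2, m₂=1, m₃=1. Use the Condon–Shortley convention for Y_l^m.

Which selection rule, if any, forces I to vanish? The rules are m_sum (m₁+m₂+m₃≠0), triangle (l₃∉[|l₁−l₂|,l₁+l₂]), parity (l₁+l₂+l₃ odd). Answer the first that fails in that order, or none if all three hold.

m₁+m₂+m₃ = -2 + 1 + 1 = 0  ✓
triangle: |4−4|=0 ≤ l₃=3 ≤ 4+4=8  ✓
parity: l₁+l₂+l₃ = 11 is odd  ✗

parity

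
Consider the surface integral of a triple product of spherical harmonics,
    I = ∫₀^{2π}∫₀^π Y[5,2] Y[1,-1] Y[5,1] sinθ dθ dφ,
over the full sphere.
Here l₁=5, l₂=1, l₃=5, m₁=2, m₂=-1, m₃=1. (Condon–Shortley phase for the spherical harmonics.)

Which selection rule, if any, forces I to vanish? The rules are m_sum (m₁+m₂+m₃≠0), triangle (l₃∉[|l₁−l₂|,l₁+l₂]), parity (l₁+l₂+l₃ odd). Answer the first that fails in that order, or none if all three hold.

azimuthal sum: 2 − 1 + 1 = 2  ✗
4 ≤ 5 ≤ 6 (triangle on l)
L = 5 + 1 + 5 = 11 (odd)

m_sum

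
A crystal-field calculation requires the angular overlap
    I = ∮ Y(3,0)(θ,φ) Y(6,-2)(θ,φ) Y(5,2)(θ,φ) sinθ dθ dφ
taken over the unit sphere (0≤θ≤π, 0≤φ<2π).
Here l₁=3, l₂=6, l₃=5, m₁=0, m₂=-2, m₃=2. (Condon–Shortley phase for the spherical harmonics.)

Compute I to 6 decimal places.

Checks pass: Σm=0; 14 even; l₃=5∈[3,9].
(2·3+1)(2·6+1)(2·5+1) = 1001
Δ: 4! 2! 8! / 15! → 1/675675
sum: t=1:−1/8640 t=2:+1/2304 t=3:−1/8640 = 7/34560
3j²(3 6 5; 0 0 0) = Δ·Π!·Σ² = 7/429  (sign -1)
sum: t=1:−1/8640 t=2:+1/5760 t=3:−1/60480 = 1/24192
3j²(3 6 5; 0 -2 2) = Δ·Π!·Σ² = 8/3003  (sign -1)
combine: 4πI² = 1001·7/429·8/3003 = 56/1287
take √, sign +1: I = 0.05884368

0.058844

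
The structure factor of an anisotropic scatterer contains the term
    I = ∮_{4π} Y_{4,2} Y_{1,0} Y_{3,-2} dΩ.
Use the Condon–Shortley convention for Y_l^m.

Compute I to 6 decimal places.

Checks pass: Σm=0; 8 even; l₃=3∈[3,5].
(2·4+1)(2·1+1)(2·3+1) = 189
Δ: 2! 6! 0! / 9! → 1/252
sum: t=1:−1/36 = -1/36
3j²(4 1 3; 0 0 0) = Δ·Π!·Σ² = 4/63  (sign +1)
sum: t=1:−1/120 = -1/120
3j²(4 1 3; 2 0 -2) = Δ·Π!·Σ² = 1/21  (sign +1)
combine: 4πI² = 189·4/63·1/21 = 4/7
take √, sign +1: I = 0.21324362

0.213244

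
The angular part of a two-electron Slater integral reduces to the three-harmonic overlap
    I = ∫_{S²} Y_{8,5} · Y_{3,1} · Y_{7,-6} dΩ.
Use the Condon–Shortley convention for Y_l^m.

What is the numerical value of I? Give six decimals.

m-sum 0 ✓  L=18 even ✓  5≤7≤11 ✓
Π(2lᵢ+1) = 17×7×15 = 1785
triangle coeff Δ(8,3,7) = 1/5290740
Σ_t [1,3]: t=1:−1/7257600 t=2:+1/2073600 t=3:−1/7257600 = 1/4838400
(3j)²=252/20995 [(8 3 7; 0 0 0)], sign=-1
Σ_t [2,3]: t=2:+1/319334400 t=3:−1/2874009600 = 1/359251200
(3j)²=1664/101745 [(8 3 7; 5 1 -6)], sign=-1
⇒ 4πI² = 10752/30685
I = (+1)√(10752/30685/(4π)) = 0.16698468

0.166985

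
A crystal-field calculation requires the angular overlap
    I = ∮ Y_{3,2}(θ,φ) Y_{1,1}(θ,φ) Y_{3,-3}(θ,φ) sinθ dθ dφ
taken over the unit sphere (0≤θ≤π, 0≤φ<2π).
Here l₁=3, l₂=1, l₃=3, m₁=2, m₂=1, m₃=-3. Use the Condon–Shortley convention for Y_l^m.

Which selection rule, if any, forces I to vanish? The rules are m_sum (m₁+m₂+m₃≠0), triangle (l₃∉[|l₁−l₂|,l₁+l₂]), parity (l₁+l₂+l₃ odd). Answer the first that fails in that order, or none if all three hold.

parity

Σmᵢ = 0  ✓
l₃∈[|l₁−l₂|,l₁+l₂]=[2,4], have l₃=3  ✓
Σlᵢ = 7 ⇒ odd  ✗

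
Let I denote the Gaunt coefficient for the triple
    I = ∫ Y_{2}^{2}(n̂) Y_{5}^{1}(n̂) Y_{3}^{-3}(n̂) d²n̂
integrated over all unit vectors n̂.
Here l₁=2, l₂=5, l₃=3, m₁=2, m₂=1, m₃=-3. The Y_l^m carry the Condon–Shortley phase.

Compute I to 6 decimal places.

Rules hold: Σm=0, L=10 even, 3≤3≤7.
N = 5·11·7 = 385
Δ = 4!·0!·6!/11! = 1/2310
Racah Σ t=2..2: t=2:+1/144 = 1/144
⇒ 3j(2 5 3; 0 0 0)² = 10/231, sgn -1
Racah Σ t=0..0: t=0:+1/17280 = 1/17280
⇒ 3j(2 5 3; 2 1 -3)² = 1/2310, sgn +1
4πI² = N·(3j₀)²·(3jₘ)² = 5/693
I = -1·√(0.00721501/4π) = -0.02396147

-0.023961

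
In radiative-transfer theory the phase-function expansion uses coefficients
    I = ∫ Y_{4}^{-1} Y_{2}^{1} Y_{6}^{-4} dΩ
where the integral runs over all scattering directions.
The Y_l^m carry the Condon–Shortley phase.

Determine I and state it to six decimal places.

0.000000

m-sum = -1 + 1 − 4 = -4 ≠ 0 ⇒ I = 0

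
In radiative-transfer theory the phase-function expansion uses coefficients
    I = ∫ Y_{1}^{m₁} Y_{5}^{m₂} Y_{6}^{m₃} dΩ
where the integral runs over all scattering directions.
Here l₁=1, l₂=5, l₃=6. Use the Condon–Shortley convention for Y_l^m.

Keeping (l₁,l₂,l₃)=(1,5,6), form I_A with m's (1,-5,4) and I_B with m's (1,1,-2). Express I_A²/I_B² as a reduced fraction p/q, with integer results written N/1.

1/28

Shared (l₁,l₂,l₃)=(1,5,6): N and (l;000)² cancel in I_A²/I_B².
A: Δ = 0!·2!·10!/13! = 1/858; Racah Σ t=0..0: t=0:+1/7257600 = 1/7257600; ⇒ 3j(1 5 6; 1 -5 4)² = 1/858, sgn +1
B: Δ = 0!·2!·10!/13! = 1/858; Racah Σ t=0..0: t=0:+1/34560 = 1/34560; ⇒ 3j(1 5 6; 1 1 -2)² = 14/429, sgn +1
I_A²/I_B² = (1/858)/(14/429) = 1/28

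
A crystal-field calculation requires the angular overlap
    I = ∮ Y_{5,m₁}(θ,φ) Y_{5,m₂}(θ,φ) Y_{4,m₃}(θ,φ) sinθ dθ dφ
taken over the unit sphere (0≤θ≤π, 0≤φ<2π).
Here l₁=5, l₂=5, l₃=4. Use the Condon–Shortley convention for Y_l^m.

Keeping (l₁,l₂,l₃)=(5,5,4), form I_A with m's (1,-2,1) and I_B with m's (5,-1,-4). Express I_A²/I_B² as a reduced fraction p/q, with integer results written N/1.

l's match ⇒ only the (l;m) 3-j factors differ between A and B.
A: triangle coeff Δ(5,5,4) = 1/3153150; Σ_t [0,3]: t=0:+1/103680 t=1:−1/2880 t=2:+1/1152 t=3:−1/5184 = 7/20736; (3j)²=35/2574 [(5 5 4; 1 -2 1)], sign=-1
B: triangle coeff Δ(5,5,4) = 1/3153150; Σ_t [0,0]: t=0:+1/414720 = 1/414720; (3j)²=2/429 [(5 5 4; 5 -1 -4)], sign=+1
I_A²/I_B² = (35/2574)/(2/429) = 35/12

35/12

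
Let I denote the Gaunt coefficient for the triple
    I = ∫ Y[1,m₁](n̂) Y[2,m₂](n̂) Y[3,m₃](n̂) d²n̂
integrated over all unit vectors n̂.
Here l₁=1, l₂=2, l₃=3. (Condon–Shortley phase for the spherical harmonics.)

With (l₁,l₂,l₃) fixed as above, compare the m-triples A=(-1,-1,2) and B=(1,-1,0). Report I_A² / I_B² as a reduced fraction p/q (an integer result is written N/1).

10/3

Same 1,2,3: normalisation and zero-m 3j drop out of the ratio.
A: Δ: 0! 2! 4! / 7! → 1/105; sum: t=0:+1/12 = 1/12; 3j²(1 2 3; -1 -1 2) = Δ·Π!·Σ² = 2/21  (sign -1)
B: Δ: 0! 2! 4! / 7! → 1/105; sum: t=0:+1/12 = 1/12; 3j²(1 2 3; 1 -1 0) = Δ·Π!·Σ² = 1/35  (sign -1)
I_A²/I_B² = (2/21)/(1/35) = 10/3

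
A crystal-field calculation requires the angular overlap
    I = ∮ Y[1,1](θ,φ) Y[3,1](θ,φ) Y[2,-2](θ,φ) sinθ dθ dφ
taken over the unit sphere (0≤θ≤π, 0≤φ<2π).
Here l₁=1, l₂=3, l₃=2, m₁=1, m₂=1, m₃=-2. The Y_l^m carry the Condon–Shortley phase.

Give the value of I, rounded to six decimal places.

-0.082589

Rules hold: Σm=0, L=6 even, 2≤2≤4.
N = 3·7·5 = 105
Δ = 2!·0!·4!/7! = 1/105
Racah Σ t=1..1: t=1:−1/4 = -1/4
⇒ 3j(1 3 2; 0 0 0)² = 3/35, sgn -1
Racah Σ t=0..0: t=0:+1/48 = 1/48
⇒ 3j(1 3 2; 1 1 -2)² = 1/105, sgn +1
4πI² = N·(3j₀)²·(3jₘ)² = 3/35
I = -1·√(0.0857143/4π) = -0.08258890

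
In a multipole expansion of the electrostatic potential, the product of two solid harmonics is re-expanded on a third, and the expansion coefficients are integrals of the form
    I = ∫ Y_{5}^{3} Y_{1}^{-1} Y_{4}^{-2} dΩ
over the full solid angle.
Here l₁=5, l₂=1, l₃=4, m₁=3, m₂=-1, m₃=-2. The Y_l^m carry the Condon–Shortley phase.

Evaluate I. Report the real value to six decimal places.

-0.259847

Rules hold: Σm=0, L=10 even, 4≤4≤6.
N = 11·3·9 = 297
Δ = 2!·8!·0!/11! = 1/495
Racah Σ t=1..1: t=1:−1/576 = -1/576
⇒ 3j(5 1 4; 0 0 0)² = 5/99, sgn -1
Racah Σ t=0..0: t=0:+1/2880 = 1/2880
⇒ 3j(5 1 4; 3 -1 -2)² = 28/495, sgn +1
4πI² = N·(3j₀)²·(3jₘ)² = 28/33
I = -1·√(0.848485/4π) = -0.25984664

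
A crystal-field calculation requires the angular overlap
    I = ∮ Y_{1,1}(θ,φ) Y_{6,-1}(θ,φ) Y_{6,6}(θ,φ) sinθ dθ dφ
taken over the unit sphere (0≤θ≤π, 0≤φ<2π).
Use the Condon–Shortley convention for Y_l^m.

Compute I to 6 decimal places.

0.000000

m-sum = 1 − 1 + 6 = 6 ≠ 0 ⇒ I = 0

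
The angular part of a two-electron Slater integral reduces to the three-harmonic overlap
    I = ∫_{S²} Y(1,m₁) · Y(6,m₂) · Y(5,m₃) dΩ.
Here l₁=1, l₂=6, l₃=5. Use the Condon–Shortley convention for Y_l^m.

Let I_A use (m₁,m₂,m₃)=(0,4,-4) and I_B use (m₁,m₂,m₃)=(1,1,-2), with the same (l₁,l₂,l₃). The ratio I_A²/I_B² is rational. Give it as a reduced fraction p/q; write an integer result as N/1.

2/1

Shared (l₁,l₂,l₃)=(1,6,5): N and (l;000)² cancel in I_A²/I_B².
A: Δ = 2!·0!·10!/13! = 1/858; Racah Σ t=1..1: t=1:−1/362880 = -1/362880; ⇒ 3j(1 6 5; 0 4 -4)² = 10/429, sgn +1
B: Δ = 2!·0!·10!/13! = 1/858; Racah Σ t=0..0: t=0:+1/60480 = 1/60480; ⇒ 3j(1 6 5; 1 1 -2)² = 5/429, sgn -1
I_A²/I_B² = (10/429)/(5/429) = 2/1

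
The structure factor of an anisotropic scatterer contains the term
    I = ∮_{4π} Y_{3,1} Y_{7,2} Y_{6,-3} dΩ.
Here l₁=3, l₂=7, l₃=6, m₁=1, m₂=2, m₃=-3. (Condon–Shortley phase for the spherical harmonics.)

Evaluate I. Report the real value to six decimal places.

-0.122872

Rules hold: Σm=0, L=16 even, 4≤6≤10.
N = 7·15·13 = 1365
Δ = 4!·2!·10!/17! = 1/2042040
Racah Σ t=1..3: t=1:−1/207360 t=2:+1/57600 t=3:−1/207360 = 1/129600
⇒ 3j(3 7 6; 0 0 0)² = 168/12155, sgn +1
Racah Σ t=0..2: t=0:+1/17418240 t=1:−1/483840 t=2:+1/241920 = 37/17418240
⇒ 3j(3 7 6; 1 2 -3)² = 1369/136136, sgn -1
4πI² = N·(3j₀)²·(3jₘ)² = 86247/454597
I = -1·√(0.189722/4π) = -0.12287224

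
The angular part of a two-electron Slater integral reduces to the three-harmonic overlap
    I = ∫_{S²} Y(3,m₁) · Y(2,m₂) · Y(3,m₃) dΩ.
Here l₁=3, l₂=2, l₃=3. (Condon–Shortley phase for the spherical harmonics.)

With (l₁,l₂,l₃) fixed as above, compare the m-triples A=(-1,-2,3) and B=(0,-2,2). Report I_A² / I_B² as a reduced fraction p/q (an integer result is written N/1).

1/2

l's match ⇒ only the (l;m) 3-j factors differ between A and B.
A: triangle coeff Δ(3,2,3) = 1/3780; Σ_t [0,0]: t=0:+1/96 = 1/96; (3j)²=1/42 [(3 2 3; -1 -2 3)], sign=+1
B: triangle coeff Δ(3,2,3) = 1/3780; Σ_t [0,0]: t=0:+1/24 = 1/24; (3j)²=1/21 [(3 2 3; 0 -2 2)], sign=-1
I_A²/I_B² = (1/42)/(1/21) = 1/2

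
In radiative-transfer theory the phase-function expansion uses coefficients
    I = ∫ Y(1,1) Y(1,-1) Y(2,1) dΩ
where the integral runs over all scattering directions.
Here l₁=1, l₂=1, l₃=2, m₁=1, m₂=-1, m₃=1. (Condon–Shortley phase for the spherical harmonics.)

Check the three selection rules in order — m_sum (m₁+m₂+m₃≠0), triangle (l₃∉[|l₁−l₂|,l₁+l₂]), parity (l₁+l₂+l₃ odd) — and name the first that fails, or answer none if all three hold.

Σmᵢ = 1  ✗
l₃∈[|l₁−l₂|,l₁+l₂]=[0,2], have l₃=2
Σlᵢ = 4 ⇒ even

m_sum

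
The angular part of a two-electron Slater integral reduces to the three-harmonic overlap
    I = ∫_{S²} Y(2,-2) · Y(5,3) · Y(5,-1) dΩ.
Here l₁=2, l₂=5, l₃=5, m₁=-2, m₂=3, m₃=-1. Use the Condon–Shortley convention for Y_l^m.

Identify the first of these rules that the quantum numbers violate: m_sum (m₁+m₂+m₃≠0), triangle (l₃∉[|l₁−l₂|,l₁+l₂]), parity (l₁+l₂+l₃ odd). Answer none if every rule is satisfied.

none

azimuthal sum: -2 + 3 − 1 = 0  ✓
3 ≤ 5 ≤ 7 (triangle on l)  ✓
L = 2 + 5 + 5 = 12 (even)  ✓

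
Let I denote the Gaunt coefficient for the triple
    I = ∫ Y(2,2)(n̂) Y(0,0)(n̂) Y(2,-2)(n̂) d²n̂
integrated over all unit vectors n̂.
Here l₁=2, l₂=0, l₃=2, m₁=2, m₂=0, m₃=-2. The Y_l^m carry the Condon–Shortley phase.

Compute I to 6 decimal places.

Rules hold: Σm=0, L=4 even, 2≤2≤2.
N = 5·1·5 = 25
Δ = 0!·4!·0!/5! = 1/5
Racah Σ t=0..0: t=0:+1/4 = 1/4
⇒ 3j(2 0 2; 0 0 0)² = 1/5, sgn +1
Racah Σ t=0..0: t=0:+1/24 = 1/24
⇒ 3j(2 0 2; 2 0 -2)² = 1/5, sgn +1
4πI² = N·(3j₀)²·(3jₘ)² = 1/1
I = +1·√(1/4π) = 0.28209479

0.282095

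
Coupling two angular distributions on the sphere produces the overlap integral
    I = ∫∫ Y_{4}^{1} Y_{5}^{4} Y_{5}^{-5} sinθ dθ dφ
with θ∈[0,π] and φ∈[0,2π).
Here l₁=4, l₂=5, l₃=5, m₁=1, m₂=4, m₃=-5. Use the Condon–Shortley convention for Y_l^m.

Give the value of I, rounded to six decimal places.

m-sum 0 ✓  L=14 even ✓  1≤5≤9 ✓
Π(2lᵢ+1) = 9×11×11 = 1089
triangle coeff Δ(4,5,5) = 1/3153150
Σ_t [0,4]: t=0:+1/69120 t=1:−1/1728 t=2:+1/576 t=3:−1/1728 t=4:+1/69120 = 7/11520
(3j)²=2/143 [(4 5 5; 0 0 0)], sign=-1
Σ_t [3,3]: t=3:−1/103680 = -1/103680
(3j)²=4/143 [(4 5 5; 1 4 -5)], sign=-1
⇒ 4πI² = 72/169
I = (+1)√(72/169/(4π)) = 0.18412721

0.184127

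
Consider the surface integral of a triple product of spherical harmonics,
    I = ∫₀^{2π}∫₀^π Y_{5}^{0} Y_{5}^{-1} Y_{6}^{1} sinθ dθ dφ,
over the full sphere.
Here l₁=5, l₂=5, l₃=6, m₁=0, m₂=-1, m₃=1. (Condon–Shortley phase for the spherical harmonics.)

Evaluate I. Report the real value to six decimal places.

Rules hold: Σm=0, L=16 even, 0≤6≤10.
N = 11·11·13 = 1573
Δ = 4!·6!·6!/17! = 1/28588560
Racah Σ t=0..4: t=0:+1/345600 t=1:−1/13824 t=2:+1/5184 t=3:−1/13824 t=4:+1/345600 = 7/129600
⇒ 3j(5 5 6; 0 0 0)² = 80/7293, sgn +1
Racah Σ t=0..4: t=0:+1/138240 t=1:−1/10368 t=2:+1/6912 t=3:−1/34560 t=4:+1/2073600 = 7/259200
⇒ 3j(5 5 6; 0 -1 1)² = 28/7293, sgn -1
4πI² = N·(3j₀)²·(3jₘ)² = 2240/33813
I = -1·√(0.0662467/4π) = -0.07260679

-0.072607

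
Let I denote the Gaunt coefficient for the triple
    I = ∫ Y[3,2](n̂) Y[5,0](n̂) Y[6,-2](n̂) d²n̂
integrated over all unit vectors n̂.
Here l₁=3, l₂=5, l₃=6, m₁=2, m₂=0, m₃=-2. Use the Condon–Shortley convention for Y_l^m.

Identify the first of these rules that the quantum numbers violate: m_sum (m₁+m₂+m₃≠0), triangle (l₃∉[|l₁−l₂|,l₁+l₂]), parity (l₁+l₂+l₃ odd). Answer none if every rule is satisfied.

Σmᵢ = 0  ✓
l₃∈[|l₁−l₂|,l₁+l₂]=[2,8], have l₃=6  ✓
Σlᵢ = 14 ⇒ even  ✓

none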